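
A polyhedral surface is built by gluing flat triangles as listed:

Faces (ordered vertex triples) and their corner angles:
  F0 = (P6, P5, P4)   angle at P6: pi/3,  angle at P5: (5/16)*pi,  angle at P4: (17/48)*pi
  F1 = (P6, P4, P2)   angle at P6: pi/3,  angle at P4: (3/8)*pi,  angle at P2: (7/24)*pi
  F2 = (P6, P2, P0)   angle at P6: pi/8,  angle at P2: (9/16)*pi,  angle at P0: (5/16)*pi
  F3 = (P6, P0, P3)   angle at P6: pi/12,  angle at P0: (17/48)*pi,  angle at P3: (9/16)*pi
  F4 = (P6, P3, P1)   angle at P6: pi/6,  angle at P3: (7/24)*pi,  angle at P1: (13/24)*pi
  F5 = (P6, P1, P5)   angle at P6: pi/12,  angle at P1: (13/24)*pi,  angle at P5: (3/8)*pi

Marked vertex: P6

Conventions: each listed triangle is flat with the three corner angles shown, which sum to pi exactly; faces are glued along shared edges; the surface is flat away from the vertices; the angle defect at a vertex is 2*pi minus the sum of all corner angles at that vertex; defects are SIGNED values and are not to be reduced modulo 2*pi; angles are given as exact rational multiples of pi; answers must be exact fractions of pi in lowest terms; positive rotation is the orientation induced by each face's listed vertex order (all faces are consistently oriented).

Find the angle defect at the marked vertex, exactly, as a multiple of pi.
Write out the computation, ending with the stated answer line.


Sum of corner angles at P6: (9/8)*pi
defect = 2*pi - (9/8)*pi

Answer: defect(P6) = (7/8)*pi


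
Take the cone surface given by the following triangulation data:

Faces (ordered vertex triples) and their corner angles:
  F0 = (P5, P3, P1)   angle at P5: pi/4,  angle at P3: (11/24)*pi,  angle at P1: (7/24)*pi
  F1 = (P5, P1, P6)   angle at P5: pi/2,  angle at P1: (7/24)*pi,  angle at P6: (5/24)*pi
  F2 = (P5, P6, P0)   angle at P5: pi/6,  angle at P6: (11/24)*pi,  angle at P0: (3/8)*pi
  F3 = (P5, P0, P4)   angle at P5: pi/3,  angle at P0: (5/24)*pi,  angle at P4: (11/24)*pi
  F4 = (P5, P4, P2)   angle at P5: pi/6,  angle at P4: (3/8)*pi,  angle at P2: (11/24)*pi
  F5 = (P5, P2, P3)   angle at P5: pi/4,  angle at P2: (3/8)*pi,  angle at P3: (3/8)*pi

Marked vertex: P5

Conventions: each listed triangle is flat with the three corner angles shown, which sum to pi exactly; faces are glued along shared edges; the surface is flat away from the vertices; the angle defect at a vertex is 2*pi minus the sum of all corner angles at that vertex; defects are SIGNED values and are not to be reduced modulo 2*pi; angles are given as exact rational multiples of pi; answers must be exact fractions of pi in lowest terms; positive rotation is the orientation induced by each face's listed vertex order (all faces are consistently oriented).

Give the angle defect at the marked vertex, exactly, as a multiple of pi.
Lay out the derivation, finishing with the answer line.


Sum of corner angles at P5: (5/3)*pi
defect = 2*pi - (5/3)*pi

Answer: defect(P5) = pi/3


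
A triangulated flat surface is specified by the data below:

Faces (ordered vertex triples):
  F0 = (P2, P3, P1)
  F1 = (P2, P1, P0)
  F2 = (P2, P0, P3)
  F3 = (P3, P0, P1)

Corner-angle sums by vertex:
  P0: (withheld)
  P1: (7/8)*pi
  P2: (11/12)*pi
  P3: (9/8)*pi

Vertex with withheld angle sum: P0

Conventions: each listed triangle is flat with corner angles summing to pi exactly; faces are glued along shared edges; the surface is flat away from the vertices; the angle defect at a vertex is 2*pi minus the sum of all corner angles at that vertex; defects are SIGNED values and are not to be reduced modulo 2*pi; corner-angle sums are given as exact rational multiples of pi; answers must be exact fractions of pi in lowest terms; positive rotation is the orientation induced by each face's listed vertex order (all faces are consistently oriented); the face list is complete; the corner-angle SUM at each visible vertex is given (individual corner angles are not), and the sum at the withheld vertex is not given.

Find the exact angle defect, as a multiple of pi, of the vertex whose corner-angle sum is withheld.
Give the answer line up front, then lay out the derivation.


Answer: defect(P0) = (11/12)*pi

V = 4, E = 6, F = 4; chi = V - E + F = 2
Gauss-Bonnet: total defect = 2*pi*chi = 4*pi; visible defects sum to (37/12)*pi


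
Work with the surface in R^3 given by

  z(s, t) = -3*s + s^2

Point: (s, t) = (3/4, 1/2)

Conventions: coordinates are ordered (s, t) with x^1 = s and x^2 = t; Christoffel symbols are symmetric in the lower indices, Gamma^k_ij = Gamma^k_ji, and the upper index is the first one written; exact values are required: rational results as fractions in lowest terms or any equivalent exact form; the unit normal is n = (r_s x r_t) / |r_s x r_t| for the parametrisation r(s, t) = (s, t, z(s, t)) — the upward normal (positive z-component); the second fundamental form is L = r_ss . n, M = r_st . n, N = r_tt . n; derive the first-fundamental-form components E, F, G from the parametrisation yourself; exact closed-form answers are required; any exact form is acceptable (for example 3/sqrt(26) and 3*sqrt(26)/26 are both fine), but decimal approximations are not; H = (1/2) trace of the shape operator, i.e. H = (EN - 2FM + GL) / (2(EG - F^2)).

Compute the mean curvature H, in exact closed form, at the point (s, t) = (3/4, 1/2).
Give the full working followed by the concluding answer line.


z_s = -3/2, z_t = 0, z_ss = 2, z_st = 0, z_tt = 0
E = 13/4, F = 0, G = 1; answer radicand W^2 = 13/4
unnormalised second-form numerators: l = 2, m = 0, n = 0; L = l/sqrt(13/4), and similarly M = m/sqrt(W^2), N = n/sqrt(W^2)
H = (E*n - 2*F*m + G*l) / (2*(EG - F^2)*sqrt(W^2)); E*n - 2*F*m + G*l = 2, EG - F^2 = 13/4, so H = (4/13)/sqrt(13/4)

Answer: H = 8*sqrt(13)/169


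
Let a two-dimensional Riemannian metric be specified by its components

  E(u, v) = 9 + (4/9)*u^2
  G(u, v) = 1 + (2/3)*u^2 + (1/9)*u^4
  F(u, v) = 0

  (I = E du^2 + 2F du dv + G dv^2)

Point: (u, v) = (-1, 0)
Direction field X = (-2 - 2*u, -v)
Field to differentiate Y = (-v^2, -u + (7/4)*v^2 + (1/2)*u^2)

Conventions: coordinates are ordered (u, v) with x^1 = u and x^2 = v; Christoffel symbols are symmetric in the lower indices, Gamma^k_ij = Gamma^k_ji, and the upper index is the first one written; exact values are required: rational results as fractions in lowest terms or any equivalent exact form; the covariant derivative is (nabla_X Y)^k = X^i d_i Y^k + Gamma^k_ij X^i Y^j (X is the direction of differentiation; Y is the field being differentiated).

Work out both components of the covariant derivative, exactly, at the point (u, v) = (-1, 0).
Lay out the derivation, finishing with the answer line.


E = 85/9, F = 0, G = 16/9 at the point
E_u = -8/9, E_v = 0, F_u = 0, F_v = 0, G_u = -16/9, G_v = 0
EG - F^2 = 1360/81;  g^inv = (81/1360) * [[16/9, 0], [0, 85/9]]
first-kind symbols [ij,l] = (1/2)(d_i g_jl + d_j g_il - d_l g_ij): [uu,u] = E_u/2 = -4/9, [uu,v] = F_u - E_v/2 = 0, [uv,u] = E_v/2 = 0, [uv,v] = G_u/2 = -8/9, [vv,u] = F_v - G_u/2 = 8/9, [vv,v] = G_v/2 = 0
Gamma^u_ij = (G*[ij,u] - F*[ij,v])/(EG - F^2), Gamma^v_ij = (E*[ij,v] - F*[ij,u])/(EG - F^2)
Gamma_uuu = -4/85, Gamma_uuv = 0, Gamma_uvv = 8/85, Gamma_vuu = 0, Gamma_vuv = -1/2, Gamma_vvv = 0
X = (0, 0), Y = (0, 3/2) at the point

Answer: (nabla_X Y)^u = 0, (nabla_X Y)^v = 0


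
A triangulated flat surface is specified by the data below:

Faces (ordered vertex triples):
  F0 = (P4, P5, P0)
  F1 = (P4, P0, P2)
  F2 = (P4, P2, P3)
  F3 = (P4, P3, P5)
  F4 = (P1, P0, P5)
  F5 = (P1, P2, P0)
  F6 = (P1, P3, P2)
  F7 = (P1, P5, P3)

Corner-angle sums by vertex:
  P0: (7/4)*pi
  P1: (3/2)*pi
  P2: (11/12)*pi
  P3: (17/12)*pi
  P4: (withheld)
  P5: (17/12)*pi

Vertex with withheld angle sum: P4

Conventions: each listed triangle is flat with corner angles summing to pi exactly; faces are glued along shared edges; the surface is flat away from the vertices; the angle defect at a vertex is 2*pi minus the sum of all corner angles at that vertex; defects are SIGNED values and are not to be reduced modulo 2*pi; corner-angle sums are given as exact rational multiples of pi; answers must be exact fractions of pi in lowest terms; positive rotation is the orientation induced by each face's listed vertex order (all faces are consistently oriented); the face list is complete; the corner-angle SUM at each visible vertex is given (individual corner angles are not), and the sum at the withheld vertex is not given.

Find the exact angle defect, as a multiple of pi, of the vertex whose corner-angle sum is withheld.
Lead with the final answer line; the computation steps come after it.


Answer: defect(P4) = pi

V = 6, E = 12, F = 8; chi = V - E + F = 2
Gauss-Bonnet: total defect = 2*pi*chi = 4*pi; visible defects sum to 3*pi


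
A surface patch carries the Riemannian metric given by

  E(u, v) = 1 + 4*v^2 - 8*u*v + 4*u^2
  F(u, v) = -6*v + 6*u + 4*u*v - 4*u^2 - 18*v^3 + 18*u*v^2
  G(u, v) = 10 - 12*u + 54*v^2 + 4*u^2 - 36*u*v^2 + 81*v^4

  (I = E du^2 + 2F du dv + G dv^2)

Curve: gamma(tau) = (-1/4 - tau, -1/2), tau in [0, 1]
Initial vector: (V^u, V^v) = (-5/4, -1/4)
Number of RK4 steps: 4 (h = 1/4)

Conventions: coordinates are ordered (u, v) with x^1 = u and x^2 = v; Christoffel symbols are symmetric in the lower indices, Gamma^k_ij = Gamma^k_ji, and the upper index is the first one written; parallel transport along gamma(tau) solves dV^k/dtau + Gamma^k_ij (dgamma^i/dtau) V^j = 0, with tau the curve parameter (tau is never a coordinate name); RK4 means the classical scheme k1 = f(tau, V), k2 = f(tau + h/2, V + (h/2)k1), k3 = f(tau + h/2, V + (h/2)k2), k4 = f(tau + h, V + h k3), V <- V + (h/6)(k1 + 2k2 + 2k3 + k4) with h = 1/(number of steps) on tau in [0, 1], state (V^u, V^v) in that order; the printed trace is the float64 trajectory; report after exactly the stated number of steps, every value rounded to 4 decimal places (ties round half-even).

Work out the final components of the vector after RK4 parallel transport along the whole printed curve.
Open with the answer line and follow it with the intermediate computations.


Answer: V^u = -1.2368, V^v = -0.5006

gamma'(tau) = (-1, 0); f(tau, V)^k = -Gamma^k_ij(gamma(tau)) gamma'^i(tau) V^j; h = 1/4; intermediate values shown to 6 dp
curve data and Christoffel symbols at the stage parameters:
  tau = 0.000000: gamma = (-0.250000, -0.500000), gamma' = (-1.000000, 0.000000); Gamma_uuu = 0.029144, Gamma_uuv = -0.029144, Gamma_uvv = -0.131148, Gamma_vuu = 0.335155, Gamma_vuv = -0.335155, Gamma_vvv = -1.508197
  tau = 0.125000: gamma = (-0.375000, -0.500000), gamma' = (-1.000000, 0.000000); Gamma_uuu = 0.013491, Gamma_uuv = -0.013491, Gamma_uvv = -0.060708, Gamma_vuu = 0.323777, Gamma_vuv = -0.323777, Gamma_vvv = -1.456998
  tau = 0.250000: gamma = (-0.500000, -0.500000), gamma' = (-1.000000, 0.000000); Gamma_uuu = 0.000000, Gamma_uuv = 0.000000, Gamma_uvv = 0.000000, Gamma_vuu = 0.312012, Gamma_vuv = -0.312012, Gamma_vvv = -1.404056
  tau = 0.375000: gamma = (-0.625000, -0.500000), gamma' = (-1.000000, 0.000000); Gamma_uuu = -0.011544, Gamma_uuv = 0.011544, Gamma_uvv = 0.051948, Gamma_vuu = 0.300144, Gamma_vuv = -0.300144, Gamma_vvv = -1.350649
  tau = 0.500000: gamma = (-0.750000, -0.500000), gamma' = (-1.000000, 0.000000); Gamma_uuu = -0.021362, Gamma_uuv = 0.021362, Gamma_uvv = 0.096128, Gamma_vuu = 0.288385, Gamma_vuv = -0.288385, Gamma_vvv = -1.297730
  tau = 0.625000: gamma = (-0.875000, -0.500000), gamma' = (-1.000000, 0.000000); Gamma_uuu = -0.029666, Gamma_uuv = 0.029666, Gamma_uvv = 0.133498, Gamma_vuu = 0.276885, Gamma_vuv = -0.276885, Gamma_vvv = -1.245983
  tau = 0.750000: gamma = (-1.000000, -0.500000), gamma' = (-1.000000, 0.000000); Gamma_uuu = -0.036655, Gamma_uuv = 0.036655, Gamma_uvv = 0.164948, Gamma_vuu = 0.265750, Gamma_vuv = -0.265750, Gamma_vvv = -1.195876
  tau = 0.875000: gamma = (-1.125000, -0.500000), gamma' = (-1.000000, 0.000000); Gamma_uuu = -0.042508, Gamma_uuv = 0.042508, Gamma_uvv = 0.191286, Gamma_vuu = 0.255048, Gamma_vuv = -0.255048, Gamma_vvv = -1.147715
  tau = 1.000000: gamma = (-1.250000, -0.500000), gamma' = (-1.000000, 0.000000); Gamma_uuu = -0.047384, Gamma_uuv = 0.047384, Gamma_uvv = 0.213228, Gamma_vuu = 0.244817, Gamma_vuv = -0.244817, Gamma_vvv = -1.101678
step 0: V^u = -1.2500, V^v = -0.2500
step 1: k1 = (-0.029144, -0.335155), k2 = (-0.012975, -0.311392), k3 = (-0.012987, -0.311700), k4 = (0.000000, -0.288712); V <- V + (h/6)(k1 + 2k2 + 2k3 + k4): V^u = -1.2534, V^v = -0.3279
step 2: k1 = (0.000000, -0.288755), k2 = (0.010267, -0.266938), k3 = (0.010284, -0.267371), k4 = (0.018287, -0.246870); V <- V + (h/6)(k1 + 2k2 + 2k3 + k4): V^u = -1.2509, V^v = -0.3948
step 3: k1 = (0.018289, -0.246898), k2 = (0.024415, -0.227874), k3 = (0.024463, -0.228321), k4 = (0.029066, -0.210725); V <- V + (h/6)(k1 + 2k2 + 2k3 + k4): V^u = -1.2449, V^v = -0.4518
step 4: k1 = (0.029068, -0.210743), k2 = (0.032435, -0.194610), k3 = (0.032503, -0.195017), k4 = (0.034881, -0.180218); V <- V + (h/6)(k1 + 2k2 + 2k3 + k4): V^u = -1.2368, V^v = -0.5006


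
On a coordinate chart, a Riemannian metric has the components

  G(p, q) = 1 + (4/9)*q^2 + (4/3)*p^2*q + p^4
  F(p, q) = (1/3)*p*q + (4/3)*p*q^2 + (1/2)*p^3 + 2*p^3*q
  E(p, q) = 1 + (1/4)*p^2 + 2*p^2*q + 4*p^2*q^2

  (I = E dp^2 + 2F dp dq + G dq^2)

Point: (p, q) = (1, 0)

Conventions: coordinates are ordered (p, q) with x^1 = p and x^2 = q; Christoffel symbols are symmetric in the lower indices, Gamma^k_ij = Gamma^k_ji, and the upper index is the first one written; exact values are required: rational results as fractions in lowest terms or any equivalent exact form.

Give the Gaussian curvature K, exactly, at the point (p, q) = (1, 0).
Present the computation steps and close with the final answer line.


E = 5/4, F = 1/2, G = 2, EG - F^2 = 9/4 at the point
E_p = 1/2, E_q = 2, F_p = 3/2, F_q = 7/3, G_p = 4, G_q = 4/3
E_qq = 8, F_pq = 19/3, G_pp = 12
The intrinsic route: Brioschi's K = (det M1 - det M2)/(EG - F^2)^2.
M1 = [[-E_qq/2 + F_pq - G_pp/2, E_p/2, F_p - E_q/2], [F_q - G_p/2, E, F], [G_q/2, F, G]] = [[-11/3, 1/4, 1/2], [1/3, 5/4, 1/2], [2/3, 1/2, 2]]; det M1 = -26/3
M2 = [[0, E_q/2, G_p/2], [E_q/2, E, F], [G_p/2, F, G]] = [[0, 1, 2], [1, 5/4, 1/2], [2, 1/2, 2]]; det M2 = -5
det M1 - det M2 = -11/3; K = -11/3 / (9/4)^2 = -176/243

Answer: K = -176/243


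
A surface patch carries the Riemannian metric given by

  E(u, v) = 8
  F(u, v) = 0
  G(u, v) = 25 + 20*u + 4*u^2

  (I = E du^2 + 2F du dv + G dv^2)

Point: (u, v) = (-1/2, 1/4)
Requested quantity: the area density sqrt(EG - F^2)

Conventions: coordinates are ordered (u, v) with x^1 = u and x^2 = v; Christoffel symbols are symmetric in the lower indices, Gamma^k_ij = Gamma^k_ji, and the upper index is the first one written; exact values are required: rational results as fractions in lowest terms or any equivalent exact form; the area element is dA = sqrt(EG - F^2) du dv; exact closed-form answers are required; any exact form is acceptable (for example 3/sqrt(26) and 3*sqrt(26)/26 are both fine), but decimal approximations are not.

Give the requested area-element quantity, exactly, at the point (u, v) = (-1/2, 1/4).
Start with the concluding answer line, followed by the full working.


Answer: sqrt(EG - F^2) = 8*sqrt(2)

E = 8, F = 0, G = 16; EG - F^2 = 128


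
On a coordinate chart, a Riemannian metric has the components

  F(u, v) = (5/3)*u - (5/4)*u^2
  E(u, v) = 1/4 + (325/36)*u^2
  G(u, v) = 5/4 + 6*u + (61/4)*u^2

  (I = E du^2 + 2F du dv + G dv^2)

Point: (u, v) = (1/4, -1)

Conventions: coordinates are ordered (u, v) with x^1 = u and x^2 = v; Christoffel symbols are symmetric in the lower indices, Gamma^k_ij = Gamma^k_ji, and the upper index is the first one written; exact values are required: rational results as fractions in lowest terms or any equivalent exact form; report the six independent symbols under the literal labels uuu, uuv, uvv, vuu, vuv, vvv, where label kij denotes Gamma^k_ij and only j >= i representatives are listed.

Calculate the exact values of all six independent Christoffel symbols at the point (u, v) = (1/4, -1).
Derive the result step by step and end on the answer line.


E = 469/576, F = 65/192, G = 237/64 at the point
E_u = 325/72, E_v = 0, F_u = 25/24, F_v = 0, G_u = 109/8, G_v = 0
EG - F^2 = 6683/2304;  g^inv = (2304/6683) * [[237/64, -65/192], [-65/192, 469/576]]
first-kind symbols [ij,l] = (1/2)(d_i g_jl + d_j g_il - d_l g_ij): [uu,u] = E_u/2 = 325/144, [uu,v] = F_u - E_v/2 = 25/24, [uv,u] = E_v/2 = 0, [uv,v] = G_u/2 = 109/16, [vv,u] = F_v - G_u/2 = -109/16, [vv,v] = G_v/2 = 0
Gamma^u_ij = (G*[ij,u] - F*[ij,v])/(EG - F^2), Gamma^v_ij = (E*[ij,v] - F*[ij,u])/(EG - F^2)

Answer: Gamma_uuu = 73775/26732, Gamma_uuv = -21255/26732, Gamma_uvv = -232497/26732, Gamma_vuu = 775/26732, Gamma_vuv = 51121/26732, Gamma_vvv = 21255/26732


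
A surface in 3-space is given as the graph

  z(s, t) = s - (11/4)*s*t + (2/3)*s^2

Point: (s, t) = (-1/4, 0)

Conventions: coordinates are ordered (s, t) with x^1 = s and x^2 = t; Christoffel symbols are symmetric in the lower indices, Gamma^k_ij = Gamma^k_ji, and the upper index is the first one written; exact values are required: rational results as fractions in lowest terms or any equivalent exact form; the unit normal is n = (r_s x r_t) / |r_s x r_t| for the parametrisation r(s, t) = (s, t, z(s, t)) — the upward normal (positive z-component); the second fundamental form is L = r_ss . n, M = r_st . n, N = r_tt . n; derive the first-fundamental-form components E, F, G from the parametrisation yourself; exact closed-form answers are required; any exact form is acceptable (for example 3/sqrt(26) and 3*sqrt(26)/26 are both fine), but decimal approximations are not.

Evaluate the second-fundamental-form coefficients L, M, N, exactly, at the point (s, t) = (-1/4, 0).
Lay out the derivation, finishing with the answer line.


z_s = 2/3, z_t = 11/16, z_ss = 4/3, z_st = -11/4, z_tt = 0
E = 13/9, F = 11/24, G = 377/256; answer radicand W^2 = 4417/2304
unnormalised second-form numerators: l = 4/3, m = -11/4, n = 0; L = l/sqrt(4417/2304), and similarly M = m/sqrt(W^2), N = n/sqrt(W^2)

Answer: L = 64*sqrt(4417)/4417, M = -132*sqrt(4417)/4417, N = 0


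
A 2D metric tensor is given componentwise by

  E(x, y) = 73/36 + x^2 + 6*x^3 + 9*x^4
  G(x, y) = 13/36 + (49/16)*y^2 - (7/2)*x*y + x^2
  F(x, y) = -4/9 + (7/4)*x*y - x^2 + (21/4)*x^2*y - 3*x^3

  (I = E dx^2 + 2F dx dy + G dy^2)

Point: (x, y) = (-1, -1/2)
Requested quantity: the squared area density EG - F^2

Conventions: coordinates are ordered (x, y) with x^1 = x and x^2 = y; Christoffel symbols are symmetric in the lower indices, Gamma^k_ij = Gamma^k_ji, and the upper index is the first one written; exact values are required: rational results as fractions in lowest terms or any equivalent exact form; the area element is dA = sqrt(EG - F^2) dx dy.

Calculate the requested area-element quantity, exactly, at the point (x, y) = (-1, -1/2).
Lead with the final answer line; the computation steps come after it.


Answer: EG - F^2 = 1715/768

E = 217/36, F = -7/36, G = 217/576; EG - F^2 = 1715/768


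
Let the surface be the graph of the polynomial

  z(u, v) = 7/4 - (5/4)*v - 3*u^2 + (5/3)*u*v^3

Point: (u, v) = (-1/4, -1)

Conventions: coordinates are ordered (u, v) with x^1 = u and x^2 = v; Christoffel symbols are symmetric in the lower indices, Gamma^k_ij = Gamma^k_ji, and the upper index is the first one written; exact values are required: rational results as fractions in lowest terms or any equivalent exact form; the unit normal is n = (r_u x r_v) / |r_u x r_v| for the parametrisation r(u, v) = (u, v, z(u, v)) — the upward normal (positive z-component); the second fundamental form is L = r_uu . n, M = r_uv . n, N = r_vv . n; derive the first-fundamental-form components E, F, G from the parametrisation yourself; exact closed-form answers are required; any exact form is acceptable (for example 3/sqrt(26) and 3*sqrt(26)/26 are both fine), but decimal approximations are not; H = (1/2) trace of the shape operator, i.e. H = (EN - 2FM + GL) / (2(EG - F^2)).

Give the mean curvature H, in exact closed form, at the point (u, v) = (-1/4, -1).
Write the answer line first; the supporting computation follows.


Answer: H = -9741*sqrt(262)/137288

z_u = -1/6, z_v = -5/2, z_uu = -6, z_uv = 5, z_vv = 5/2
E = 37/36, F = 5/12, G = 29/4; answer radicand W^2 = 131/18
unnormalised second-form numerators: l = -6, m = 5, n = 5/2; L = l/sqrt(131/18), and similarly M = m/sqrt(W^2), N = n/sqrt(W^2)
H = (E*n - 2*F*m + G*l) / (2*(EG - F^2)*sqrt(W^2)); E*n - 2*F*m + G*l = -3247/72, EG - F^2 = 131/18, so H = (-3247/1048)/sqrt(131/18)


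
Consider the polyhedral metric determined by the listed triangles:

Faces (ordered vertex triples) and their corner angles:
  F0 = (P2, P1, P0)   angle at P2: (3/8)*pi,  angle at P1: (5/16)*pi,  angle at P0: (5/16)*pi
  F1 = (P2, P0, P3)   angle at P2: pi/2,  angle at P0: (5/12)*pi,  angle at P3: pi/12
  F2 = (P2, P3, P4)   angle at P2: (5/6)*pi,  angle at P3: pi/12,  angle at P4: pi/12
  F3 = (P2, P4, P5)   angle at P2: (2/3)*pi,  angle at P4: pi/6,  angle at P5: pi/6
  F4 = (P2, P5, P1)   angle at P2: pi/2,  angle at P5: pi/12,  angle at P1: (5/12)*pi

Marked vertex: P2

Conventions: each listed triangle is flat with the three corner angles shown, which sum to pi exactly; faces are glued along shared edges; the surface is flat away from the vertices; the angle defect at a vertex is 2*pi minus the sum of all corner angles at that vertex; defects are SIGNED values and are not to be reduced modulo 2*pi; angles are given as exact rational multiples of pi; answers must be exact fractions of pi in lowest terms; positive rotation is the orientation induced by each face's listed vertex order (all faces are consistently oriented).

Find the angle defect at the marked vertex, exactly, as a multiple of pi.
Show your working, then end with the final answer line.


Sum of corner angles at P2: (23/8)*pi
defect = 2*pi - (23/8)*pi

Answer: defect(P2) = (-7/8)*pi


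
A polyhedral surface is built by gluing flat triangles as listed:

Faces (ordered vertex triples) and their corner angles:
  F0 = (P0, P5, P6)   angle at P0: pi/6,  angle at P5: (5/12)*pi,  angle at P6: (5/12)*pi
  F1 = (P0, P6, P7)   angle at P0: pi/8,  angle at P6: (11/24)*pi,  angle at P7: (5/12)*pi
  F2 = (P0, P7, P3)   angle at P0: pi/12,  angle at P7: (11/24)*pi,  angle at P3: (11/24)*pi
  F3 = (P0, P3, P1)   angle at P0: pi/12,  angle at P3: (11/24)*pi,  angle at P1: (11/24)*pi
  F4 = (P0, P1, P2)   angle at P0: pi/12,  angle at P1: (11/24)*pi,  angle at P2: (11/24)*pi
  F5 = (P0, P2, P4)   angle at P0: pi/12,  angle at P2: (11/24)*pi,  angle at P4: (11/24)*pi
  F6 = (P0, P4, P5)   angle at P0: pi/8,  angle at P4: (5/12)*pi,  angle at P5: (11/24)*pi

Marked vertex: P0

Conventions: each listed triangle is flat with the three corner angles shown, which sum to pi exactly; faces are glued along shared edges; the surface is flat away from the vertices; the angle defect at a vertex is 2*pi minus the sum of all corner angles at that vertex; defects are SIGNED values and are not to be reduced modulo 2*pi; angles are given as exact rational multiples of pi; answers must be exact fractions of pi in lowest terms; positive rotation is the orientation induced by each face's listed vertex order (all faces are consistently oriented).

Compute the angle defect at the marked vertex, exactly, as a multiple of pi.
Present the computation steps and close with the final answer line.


Sum of corner angles at P0: (3/4)*pi
defect = 2*pi - (3/4)*pi

Answer: defect(P0) = (5/4)*pi


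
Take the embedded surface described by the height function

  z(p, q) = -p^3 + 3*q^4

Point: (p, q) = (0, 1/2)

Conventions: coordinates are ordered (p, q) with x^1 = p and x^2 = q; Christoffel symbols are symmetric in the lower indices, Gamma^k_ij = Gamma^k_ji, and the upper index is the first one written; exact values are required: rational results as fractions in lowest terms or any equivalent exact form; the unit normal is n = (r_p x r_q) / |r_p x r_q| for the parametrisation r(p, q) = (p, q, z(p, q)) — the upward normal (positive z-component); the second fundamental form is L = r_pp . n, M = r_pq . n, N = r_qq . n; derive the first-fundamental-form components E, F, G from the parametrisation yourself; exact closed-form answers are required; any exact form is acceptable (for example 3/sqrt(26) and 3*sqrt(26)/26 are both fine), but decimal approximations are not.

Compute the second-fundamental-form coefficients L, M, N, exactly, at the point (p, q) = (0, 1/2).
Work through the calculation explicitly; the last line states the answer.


z_p = 0, z_q = 3/2, z_pp = 0, z_pq = 0, z_qq = 9
E = 1, F = 0, G = 13/4; answer radicand W^2 = 13/4
unnormalised second-form numerators: l = 0, m = 0, n = 9; L = l/sqrt(13/4), and similarly M = m/sqrt(W^2), N = n/sqrt(W^2)

Answer: L = 0, M = 0, N = 18*sqrt(13)/13


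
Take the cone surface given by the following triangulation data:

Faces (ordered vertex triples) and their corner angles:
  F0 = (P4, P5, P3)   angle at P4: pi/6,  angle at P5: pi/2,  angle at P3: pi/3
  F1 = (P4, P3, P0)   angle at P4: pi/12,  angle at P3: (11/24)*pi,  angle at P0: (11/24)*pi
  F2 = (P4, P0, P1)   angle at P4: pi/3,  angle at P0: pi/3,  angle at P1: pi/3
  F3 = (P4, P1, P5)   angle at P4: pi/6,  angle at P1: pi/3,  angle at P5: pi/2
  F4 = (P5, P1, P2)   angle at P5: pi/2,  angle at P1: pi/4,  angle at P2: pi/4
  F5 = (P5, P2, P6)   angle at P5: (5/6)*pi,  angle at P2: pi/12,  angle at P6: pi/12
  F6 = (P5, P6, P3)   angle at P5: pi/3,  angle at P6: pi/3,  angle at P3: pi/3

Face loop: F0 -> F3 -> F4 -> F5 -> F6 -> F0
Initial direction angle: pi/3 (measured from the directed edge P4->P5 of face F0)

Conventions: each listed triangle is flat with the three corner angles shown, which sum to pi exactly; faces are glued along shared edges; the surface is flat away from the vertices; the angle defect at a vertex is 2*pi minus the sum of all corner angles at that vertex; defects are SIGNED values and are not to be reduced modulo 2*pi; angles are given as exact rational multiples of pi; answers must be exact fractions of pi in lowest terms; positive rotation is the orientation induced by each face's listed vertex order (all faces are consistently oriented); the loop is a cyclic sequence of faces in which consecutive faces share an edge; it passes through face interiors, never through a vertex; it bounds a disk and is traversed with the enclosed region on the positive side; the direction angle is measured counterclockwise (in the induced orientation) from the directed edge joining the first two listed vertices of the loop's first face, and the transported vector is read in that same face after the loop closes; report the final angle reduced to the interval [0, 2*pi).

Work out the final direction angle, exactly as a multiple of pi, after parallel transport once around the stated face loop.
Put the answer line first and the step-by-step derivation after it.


Answer: final direction angle = (5/3)*pi

enclosed vertex P5: corner angles sum to (8/3)*pi, defect = 2*pi - (8/3)*pi = (-2/3)*pi
the rotation equals the total enclosed defect, so the final angle is initial + defects (mod 2*pi)
final angle = pi/3 - (2/3)*pi = (5/3)*pi (mod 2*pi)


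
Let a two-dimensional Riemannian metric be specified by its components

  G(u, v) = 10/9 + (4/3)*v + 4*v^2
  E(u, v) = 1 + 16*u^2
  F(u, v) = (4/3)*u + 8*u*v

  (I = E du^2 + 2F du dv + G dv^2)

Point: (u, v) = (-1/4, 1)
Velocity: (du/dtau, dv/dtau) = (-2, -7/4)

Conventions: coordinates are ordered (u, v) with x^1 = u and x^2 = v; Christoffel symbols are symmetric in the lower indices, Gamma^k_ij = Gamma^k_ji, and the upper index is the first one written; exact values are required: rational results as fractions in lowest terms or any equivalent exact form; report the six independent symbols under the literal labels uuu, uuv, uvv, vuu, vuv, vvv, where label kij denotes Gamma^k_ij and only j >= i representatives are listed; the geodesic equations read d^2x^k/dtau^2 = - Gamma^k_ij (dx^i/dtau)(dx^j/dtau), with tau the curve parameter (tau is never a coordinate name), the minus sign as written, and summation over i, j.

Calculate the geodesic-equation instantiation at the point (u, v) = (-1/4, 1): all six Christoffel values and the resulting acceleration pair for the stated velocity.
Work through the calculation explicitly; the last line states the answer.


E = 2, F = -7/3, G = 58/9 at the point
E_u = -8, E_v = 0, F_u = 28/3, F_v = -2, G_u = 0, G_v = 28/3
EG - F^2 = 67/9;  g^inv = (9/67) * [[58/9, 7/3], [7/3, 2]]
first-kind symbols [ij,l] = (1/2)(d_i g_jl + d_j g_il - d_l g_ij): [uu,u] = E_u/2 = -4, [uu,v] = F_u - E_v/2 = 28/3, [uv,u] = E_v/2 = 0, [uv,v] = G_u/2 = 0, [vv,u] = F_v - G_u/2 = -2, [vv,v] = G_v/2 = 14/3
Gamma^u_ij = (G*[ij,u] - F*[ij,v])/(EG - F^2), Gamma^v_ij = (E*[ij,v] - F*[ij,u])/(EG - F^2)
Gamma_uuu = -36/67, Gamma_uuv = 0, Gamma_uvv = -18/67, Gamma_vuu = 84/67, Gamma_vuv = 0, Gamma_vvv = 42/67
d^2u/dtau^2 = -(Gamma_uuu*(-2)^2 + 2*Gamma_uuv*(-2)*(-7/4) + Gamma_uvv*(-7/4)^2) = 1593/536
d^2v/dtau^2 = -(Gamma_vuu*(-2)^2 + 2*Gamma_vuv*(-2)*(-7/4) + Gamma_vvv*(-7/4)^2) = -3717/536

Answer: Gamma_uuu = -36/67, Gamma_uuv = 0, Gamma_uvv = -18/67, Gamma_vuu = 84/67, Gamma_vuv = 0, Gamma_vvv = 42/67; accelerations (d^2u/dtau^2, d^2v/dtau^2) = (1593/536, -3717/536)


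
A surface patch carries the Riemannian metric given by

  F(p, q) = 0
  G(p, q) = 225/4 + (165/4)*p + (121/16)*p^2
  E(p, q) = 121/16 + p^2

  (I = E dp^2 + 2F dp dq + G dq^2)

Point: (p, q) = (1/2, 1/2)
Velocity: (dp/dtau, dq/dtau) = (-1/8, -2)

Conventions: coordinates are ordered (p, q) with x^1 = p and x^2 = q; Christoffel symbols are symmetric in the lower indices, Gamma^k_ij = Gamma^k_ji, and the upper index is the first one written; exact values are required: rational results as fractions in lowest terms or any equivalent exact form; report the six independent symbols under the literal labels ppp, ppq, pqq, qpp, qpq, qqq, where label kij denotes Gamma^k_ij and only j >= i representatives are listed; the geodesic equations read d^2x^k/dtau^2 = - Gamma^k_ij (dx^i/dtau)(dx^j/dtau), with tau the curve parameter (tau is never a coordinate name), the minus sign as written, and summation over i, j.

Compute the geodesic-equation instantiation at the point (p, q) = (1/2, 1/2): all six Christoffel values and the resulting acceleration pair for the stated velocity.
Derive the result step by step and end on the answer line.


E = 125/16, F = 0, G = 5041/64 at the point
E_p = 1, E_q = 0, F_p = 0, F_q = 0, G_p = 781/16, G_q = 0
EG - F^2 = 630125/1024;  g^inv = (1024/630125) * [[5041/64, 0], [0, 125/16]]
first-kind symbols [ij,l] = (1/2)(d_i g_jl + d_j g_il - d_l g_ij): [pp,p] = E_p/2 = 1/2, [pp,q] = F_p - E_q/2 = 0, [pq,p] = E_q/2 = 0, [pq,q] = G_p/2 = 781/32, [qq,p] = F_q - G_p/2 = -781/32, [qq,q] = G_q/2 = 0
Gamma^p_ij = (G*[ij,p] - F*[ij,q])/(EG - F^2), Gamma^q_ij = (E*[ij,q] - F*[ij,p])/(EG - F^2)
Gamma_ppp = 8/125, Gamma_ppq = 0, Gamma_pqq = -781/250, Gamma_qpp = 0, Gamma_qpq = 22/71, Gamma_qqq = 0
d^2p/dtau^2 = -(Gamma_ppp*(-1/8)^2 + 2*Gamma_ppq*(-1/8)*(-2) + Gamma_pqq*(-2)^2) = 2499/200
d^2q/dtau^2 = -(Gamma_qpp*(-1/8)^2 + 2*Gamma_qpq*(-1/8)*(-2) + Gamma_qqq*(-2)^2) = -11/71

Answer: Gamma_ppp = 8/125, Gamma_ppq = 0, Gamma_pqq = -781/250, Gamma_qpp = 0, Gamma_qpq = 22/71, Gamma_qqq = 0; accelerations (d^2p/dtau^2, d^2q/dtau^2) = (2499/200, -11/71)


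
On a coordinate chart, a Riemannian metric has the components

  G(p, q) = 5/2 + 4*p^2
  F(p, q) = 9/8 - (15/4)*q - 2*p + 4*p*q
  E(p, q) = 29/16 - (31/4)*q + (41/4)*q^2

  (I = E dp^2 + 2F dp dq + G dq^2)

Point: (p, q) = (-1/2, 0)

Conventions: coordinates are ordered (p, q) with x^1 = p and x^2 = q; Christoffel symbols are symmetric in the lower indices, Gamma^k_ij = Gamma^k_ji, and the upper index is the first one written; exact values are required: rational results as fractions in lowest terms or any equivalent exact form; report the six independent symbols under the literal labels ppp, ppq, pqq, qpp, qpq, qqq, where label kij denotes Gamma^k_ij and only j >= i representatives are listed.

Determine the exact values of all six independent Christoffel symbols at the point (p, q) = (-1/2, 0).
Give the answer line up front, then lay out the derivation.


Answer: Gamma_ppp = -85/39, Gamma_ppq = -596/117, Gamma_pqq = -280/39, Gamma_qpp = 145/78, Gamma_qpq = 295/117, Gamma_qqq = 170/39

E = 29/16, F = 17/8, G = 7/2 at the point
E_p = 0, E_q = -31/4, F_p = -2, F_q = -23/4, G_p = -4, G_q = 0
EG - F^2 = 117/64;  g^inv = (64/117) * [[7/2, -17/8], [-17/8, 29/16]]
first-kind symbols [ij,l] = (1/2)(d_i g_jl + d_j g_il - d_l g_ij): [pp,p] = E_p/2 = 0, [pp,q] = F_p - E_q/2 = 15/8, [pq,p] = E_q/2 = -31/8, [pq,q] = G_p/2 = -2, [qq,p] = F_q - G_p/2 = -15/4, [qq,q] = G_q/2 = 0
Gamma^p_ij = (G*[ij,p] - F*[ij,q])/(EG - F^2), Gamma^q_ij = (E*[ij,q] - F*[ij,p])/(EG - F^2)


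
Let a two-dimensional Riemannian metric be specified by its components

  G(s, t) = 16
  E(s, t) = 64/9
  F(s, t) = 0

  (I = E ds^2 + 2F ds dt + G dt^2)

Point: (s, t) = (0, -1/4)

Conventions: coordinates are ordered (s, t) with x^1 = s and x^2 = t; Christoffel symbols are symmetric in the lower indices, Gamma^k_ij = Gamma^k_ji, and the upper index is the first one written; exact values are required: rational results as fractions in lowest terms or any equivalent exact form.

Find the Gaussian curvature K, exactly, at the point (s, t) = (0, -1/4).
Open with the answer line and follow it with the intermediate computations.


Answer: K = 0

E = 64/9, F = 0, G = 16, EG - F^2 = 1024/9 at the point
E_s = 0, E_t = 0, F_s = 0, F_t = 0, G_s = 0, G_t = 0
E_tt = 0, F_st = 0, G_ss = 0
By Brioschi, K is (det M1 - det M2) divided by (EG - F^2) squared.
M1 = [[-E_tt/2 + F_st - G_ss/2, E_s/2, F_s - E_t/2], [F_t - G_s/2, E, F], [G_t/2, F, G]] = [[0, 0, 0], [0, 64/9, 0], [0, 0, 16]]; det M1 = 0
M2 = [[0, E_t/2, G_s/2], [E_t/2, E, F], [G_s/2, F, G]] = [[0, 0, 0], [0, 64/9, 0], [0, 0, 16]]; det M2 = 0
det M1 - det M2 = 0; K = 0 / (1024/9)^2 = 0


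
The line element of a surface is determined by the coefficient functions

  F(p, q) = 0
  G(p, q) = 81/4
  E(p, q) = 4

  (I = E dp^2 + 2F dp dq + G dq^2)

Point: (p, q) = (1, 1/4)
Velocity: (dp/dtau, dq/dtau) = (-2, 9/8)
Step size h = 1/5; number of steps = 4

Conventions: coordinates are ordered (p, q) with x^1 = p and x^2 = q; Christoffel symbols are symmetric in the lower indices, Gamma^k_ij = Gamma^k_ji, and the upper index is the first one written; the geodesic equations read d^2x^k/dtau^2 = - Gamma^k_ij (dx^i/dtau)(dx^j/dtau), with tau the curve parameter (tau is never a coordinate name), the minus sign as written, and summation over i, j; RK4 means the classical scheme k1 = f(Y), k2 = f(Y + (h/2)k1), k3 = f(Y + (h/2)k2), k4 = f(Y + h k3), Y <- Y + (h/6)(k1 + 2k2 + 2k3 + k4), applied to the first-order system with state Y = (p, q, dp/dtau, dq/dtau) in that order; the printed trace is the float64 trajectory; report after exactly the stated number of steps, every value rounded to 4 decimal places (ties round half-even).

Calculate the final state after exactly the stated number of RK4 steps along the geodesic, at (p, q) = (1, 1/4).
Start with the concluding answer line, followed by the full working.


Answer: p = -0.6000, q = 1.1500, dp/dtau = -2.0000, dq/dtau = 1.1250

f(Y) = (dp/dtau, dq/dtau, -Gamma^p_ij Y'^i Y'^j, -Gamma^q_ij Y'^i Y'^j) with the Gammas evaluated at the stage position; h = 0.200000; intermediate values shown to 6 dp
step 0: p = 1.0000, q = 0.2500, dp/dtau = -2.0000, dq/dtau = 1.1250
step 1:
  k1: at (p, q) = (1.000000, 0.250000), (dp/dtau, dq/dtau) = (-2.000000, 1.125000); Gamma_ppp = 0.000000, Gamma_ppq = 0.000000, Gamma_pqq = 0.000000, Gamma_qpp = 0.000000, Gamma_qpq = 0.000000, Gamma_qqq = 0.000000; k1 = (-2.000000, 1.125000, 0.000000, 0.000000)
  k2: at (p, q) = (0.800000, 0.362500), (dp/dtau, dq/dtau) = (-2.000000, 1.125000); Gamma_ppp = 0.000000, Gamma_ppq = 0.000000, Gamma_pqq = 0.000000, Gamma_qpp = 0.000000, Gamma_qpq = 0.000000, Gamma_qqq = 0.000000; k2 = (-2.000000, 1.125000, 0.000000, 0.000000)
  k3: at (p, q) = (0.800000, 0.362500), (dp/dtau, dq/dtau) = (-2.000000, 1.125000); Gamma_ppp = 0.000000, Gamma_ppq = 0.000000, Gamma_pqq = 0.000000, Gamma_qpp = 0.000000, Gamma_qpq = 0.000000, Gamma_qqq = 0.000000; k3 = (-2.000000, 1.125000, 0.000000, 0.000000)
  k4: at (p, q) = (0.600000, 0.475000), (dp/dtau, dq/dtau) = (-2.000000, 1.125000); Gamma_ppp = 0.000000, Gamma_ppq = 0.000000, Gamma_pqq = 0.000000, Gamma_qpp = 0.000000, Gamma_qpq = 0.000000, Gamma_qqq = 0.000000; k4 = (-2.000000, 1.125000, 0.000000, 0.000000)
  Y <- Y + (h/6)(k1 + 2k2 + 2k3 + k4): p = 0.6000, q = 0.4750, dp/dtau = -2.0000, dq/dtau = 1.1250
step 2:
  k1: at (p, q) = (0.600000, 0.475000), (dp/dtau, dq/dtau) = (-2.000000, 1.125000); Gamma_ppp = 0.000000, Gamma_ppq = 0.000000, Gamma_pqq = 0.000000, Gamma_qpp = 0.000000, Gamma_qpq = 0.000000, Gamma_qqq = 0.000000; k1 = (-2.000000, 1.125000, 0.000000, 0.000000)
  k2: at (p, q) = (0.400000, 0.587500), (dp/dtau, dq/dtau) = (-2.000000, 1.125000); Gamma_ppp = 0.000000, Gamma_ppq = 0.000000, Gamma_pqq = 0.000000, Gamma_qpp = 0.000000, Gamma_qpq = 0.000000, Gamma_qqq = 0.000000; k2 = (-2.000000, 1.125000, 0.000000, 0.000000)
  k3: at (p, q) = (0.400000, 0.587500), (dp/dtau, dq/dtau) = (-2.000000, 1.125000); Gamma_ppp = 0.000000, Gamma_ppq = 0.000000, Gamma_pqq = 0.000000, Gamma_qpp = 0.000000, Gamma_qpq = 0.000000, Gamma_qqq = 0.000000; k3 = (-2.000000, 1.125000, 0.000000, 0.000000)
  k4: at (p, q) = (0.200000, 0.700000), (dp/dtau, dq/dtau) = (-2.000000, 1.125000); Gamma_ppp = 0.000000, Gamma_ppq = 0.000000, Gamma_pqq = 0.000000, Gamma_qpp = 0.000000, Gamma_qpq = 0.000000, Gamma_qqq = 0.000000; k4 = (-2.000000, 1.125000, 0.000000, 0.000000)
  Y <- Y + (h/6)(k1 + 2k2 + 2k3 + k4): p = 0.2000, q = 0.7000, dp/dtau = -2.0000, dq/dtau = 1.1250
step 3:
  k1: at (p, q) = (0.200000, 0.700000), (dp/dtau, dq/dtau) = (-2.000000, 1.125000); Gamma_ppp = 0.000000, Gamma_ppq = 0.000000, Gamma_pqq = 0.000000, Gamma_qpp = 0.000000, Gamma_qpq = 0.000000, Gamma_qqq = 0.000000; k1 = (-2.000000, 1.125000, 0.000000, 0.000000)
  k2: at (p, q) = (0.000000, 0.812500), (dp/dtau, dq/dtau) = (-2.000000, 1.125000); Gamma_ppp = 0.000000, Gamma_ppq = 0.000000, Gamma_pqq = 0.000000, Gamma_qpp = 0.000000, Gamma_qpq = 0.000000, Gamma_qqq = 0.000000; k2 = (-2.000000, 1.125000, 0.000000, 0.000000)
  k3: at (p, q) = (0.000000, 0.812500), (dp/dtau, dq/dtau) = (-2.000000, 1.125000); Gamma_ppp = 0.000000, Gamma_ppq = 0.000000, Gamma_pqq = 0.000000, Gamma_qpp = 0.000000, Gamma_qpq = 0.000000, Gamma_qqq = 0.000000; k3 = (-2.000000, 1.125000, 0.000000, 0.000000)
  k4: at (p, q) = (-0.200000, 0.925000), (dp/dtau, dq/dtau) = (-2.000000, 1.125000); Gamma_ppp = 0.000000, Gamma_ppq = 0.000000, Gamma_pqq = 0.000000, Gamma_qpp = 0.000000, Gamma_qpq = 0.000000, Gamma_qqq = 0.000000; k4 = (-2.000000, 1.125000, 0.000000, 0.000000)
  Y <- Y + (h/6)(k1 + 2k2 + 2k3 + k4): p = -0.2000, q = 0.9250, dp/dtau = -2.0000, dq/dtau = 1.1250
step 4:
  k1: at (p, q) = (-0.200000, 0.925000), (dp/dtau, dq/dtau) = (-2.000000, 1.125000); Gamma_ppp = 0.000000, Gamma_ppq = 0.000000, Gamma_pqq = 0.000000, Gamma_qpp = 0.000000, Gamma_qpq = 0.000000, Gamma_qqq = 0.000000; k1 = (-2.000000, 1.125000, 0.000000, 0.000000)
  k2: at (p, q) = (-0.400000, 1.037500), (dp/dtau, dq/dtau) = (-2.000000, 1.125000); Gamma_ppp = 0.000000, Gamma_ppq = 0.000000, Gamma_pqq = 0.000000, Gamma_qpp = 0.000000, Gamma_qpq = 0.000000, Gamma_qqq = 0.000000; k2 = (-2.000000, 1.125000, 0.000000, 0.000000)
  k3: at (p, q) = (-0.400000, 1.037500), (dp/dtau, dq/dtau) = (-2.000000, 1.125000); Gamma_ppp = 0.000000, Gamma_ppq = 0.000000, Gamma_pqq = 0.000000, Gamma_qpp = 0.000000, Gamma_qpq = 0.000000, Gamma_qqq = 0.000000; k3 = (-2.000000, 1.125000, 0.000000, 0.000000)
  k4: at (p, q) = (-0.600000, 1.150000), (dp/dtau, dq/dtau) = (-2.000000, 1.125000); Gamma_ppp = 0.000000, Gamma_ppq = 0.000000, Gamma_pqq = 0.000000, Gamma_qpp = 0.000000, Gamma_qpq = 0.000000, Gamma_qqq = 0.000000; k4 = (-2.000000, 1.125000, 0.000000, 0.000000)
  Y <- Y + (h/6)(k1 + 2k2 + 2k3 + k4): p = -0.6000, q = 1.1500, dp/dtau = -2.0000, dq/dtau = 1.1250


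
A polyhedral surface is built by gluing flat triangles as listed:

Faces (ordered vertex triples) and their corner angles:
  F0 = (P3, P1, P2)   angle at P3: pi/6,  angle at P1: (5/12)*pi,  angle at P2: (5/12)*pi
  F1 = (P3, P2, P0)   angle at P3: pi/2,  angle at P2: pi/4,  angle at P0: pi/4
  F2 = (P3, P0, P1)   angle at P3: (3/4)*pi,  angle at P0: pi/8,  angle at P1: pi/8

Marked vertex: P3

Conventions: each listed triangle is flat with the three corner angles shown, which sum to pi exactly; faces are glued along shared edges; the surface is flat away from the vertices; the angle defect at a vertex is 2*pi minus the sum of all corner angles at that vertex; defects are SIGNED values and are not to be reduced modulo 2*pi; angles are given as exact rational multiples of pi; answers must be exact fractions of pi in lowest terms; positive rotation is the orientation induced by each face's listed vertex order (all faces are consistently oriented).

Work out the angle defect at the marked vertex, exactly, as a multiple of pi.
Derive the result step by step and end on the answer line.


Sum of corner angles at P3: (17/12)*pi
defect = 2*pi - (17/12)*pi

Answer: defect(P3) = (7/12)*pi
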